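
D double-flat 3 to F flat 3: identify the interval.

major third

D to F spans three letter names (D-E-F), so the interval is some kind of third.
The major third spans 4 semitones, and Dbb3 to Fb3 is exactly 4 semitones — so this is a major third.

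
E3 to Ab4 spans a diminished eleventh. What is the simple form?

diminished fourth

Take out an octave (7 from the number): 11 − 7 = 4.
Quality carries through unchanged, so the simple form is a diminished fourth.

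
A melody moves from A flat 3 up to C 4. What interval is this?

A to C spans three letter names (A-B-C), so the interval is some kind of third.
The major third spans 4 semitones, and Ab3 to C4 is exactly 4 semitones — so this is a major third.

major third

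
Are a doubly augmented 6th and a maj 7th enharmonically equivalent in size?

Both span 11 semitones: a doubly augmented sixth and a major seventh are the same chromatic distance.

Yes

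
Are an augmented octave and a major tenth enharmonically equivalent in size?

No

13 semitones (augmented octave) vs 16 semitones (major tenth): not equal.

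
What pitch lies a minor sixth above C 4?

Six letter names up from C: A.
Moving 8 semitones up from C4 (the size of a minor sixth) reaches Ab4.

A flat 4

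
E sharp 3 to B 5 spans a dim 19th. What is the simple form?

d5

Subtracting seven from the interval number removes an octave: 19 − 14 = 5.
Quality carries through unchanged, so the simple form is a diminished fifth.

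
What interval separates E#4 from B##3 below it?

Descending from E#4 to B##3 is the same interval as ascending B##3 to E#4.
B to E spans four letter names (B-C-D-E), so the interval is some kind of fourth.
B##3 to E#4 spans 4 semitones — one semitone narrower than the perfect fourth (5) — giving a diminished fourth.

diminished 4th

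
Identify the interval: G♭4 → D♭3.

Descending from Gb4 to Db3 is the same interval as ascending Db3 to Gb4.
D to G spans four letter names (D-E-F-G), plus an octave: an eleventh.
Counting semitones, Db3→Gb4 is 17, which is the perfect eleventh.
(Equivalently, a compound perfect fourth: a perfect fourth plus an octave.)

perfect eleventh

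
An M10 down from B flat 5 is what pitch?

G flat 4

Three letters down from B (plus an octave) reaches G.
A major tenth spans 16 semitones, so from Bb5 the target pitch is Gb4.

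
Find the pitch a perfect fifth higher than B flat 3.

Counting five letter names up from B lands on F.
A perfect fifth is 7 semitones; 7 semitones up from Bb3 gives F4.

F 4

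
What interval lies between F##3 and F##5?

F to F is the same letter name, plus 2 octaves: a fifteenth.
Counting semitones, F##3→F##5 is 24, which is the perfect fifteenth.
(Equivalently, a compound perfect octave: a perfect octave plus an octave.)

P15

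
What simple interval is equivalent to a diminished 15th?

Each octave removed subtracts seven from the number: 15 − 7 = 8.
That makes a diminished fifteenth a compound diminished octave — an octave plus a diminished octave.

diminished octave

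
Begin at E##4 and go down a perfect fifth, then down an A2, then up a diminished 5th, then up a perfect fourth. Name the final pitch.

G4

A perfect fifth down from E##4 is A##3.
An augmented second down from A##3 is G#3.
Up a diminished fifth from G#3: D4 (6 semitones up).
Up a perfect fourth from D4: G4 (5 semitones up).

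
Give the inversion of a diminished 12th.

augmented fourth

First reduce the compound diminished twelfth to its simple form, a diminished fifth.
The rule of nine gives the new number: 9 − 5 = 4, so a fifth becomes a fourth.
And diminished becomes augmented under inversion, so we get an augmented fourth.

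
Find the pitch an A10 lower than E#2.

Counting three letter names plus an octave down from E lands on C.
Moving 17 semitones down from E#2 (the size of an augmented tenth) reaches C1.

C1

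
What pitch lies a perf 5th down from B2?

The fifth takes the letter from B down to E.
A perfect fifth is 7 semitones; 7 semitones down from B2 gives E2.

E2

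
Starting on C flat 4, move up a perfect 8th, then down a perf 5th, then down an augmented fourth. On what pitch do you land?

A perfect octave up from Cb4 is Cb5.
Down a perfect fifth from Cb5: Fb4 (7 semitones down).
Down an augmented fourth from Fb4: Cbb4 (6 semitones down).

C double-flat 4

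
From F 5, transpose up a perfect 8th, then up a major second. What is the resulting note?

A perfect octave up from F5 is F6.
F6 up a major second → G6 (2 semitones).

G 6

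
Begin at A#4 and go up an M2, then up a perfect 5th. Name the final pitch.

F##5

Up a major second from A#4: B#4 (2 semitones up).
B#4 up a perfect fifth → F##5 (7 semitones).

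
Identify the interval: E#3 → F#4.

minor ninth

E to F spans two letter names (E-F), plus an octave — that makes it a ninth of some quality.
A major ninth would be 14 semitones, but E#3 to F#4 is 13 — one semitone narrower, making it a minor ninth.
(Equivalently, a compound minor second: a minor second plus an octave.)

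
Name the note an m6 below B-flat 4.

D 4

Six letter names down from B: D.
Moving 8 semitones down from Bb4 (the size of a minor sixth) reaches D4.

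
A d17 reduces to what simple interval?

Take out 2 octaves (14 from the number): 17 − 14 = 3.
So a diminished seventeenth is 2 octaves plus a diminished third. The quality is unchanged.

diminished 3rd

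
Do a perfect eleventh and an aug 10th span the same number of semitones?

Yes

A perfect eleventh = 17 semitones = an augmented tenth; enharmonically equal.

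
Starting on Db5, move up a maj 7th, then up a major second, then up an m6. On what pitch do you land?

Bb6

A major seventh up from Db5 is C6.
C6 up a major second → D6 (2 semitones).
D6 up a minor sixth → Bb6 (8 semitones).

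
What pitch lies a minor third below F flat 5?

Three letter names down from F: D.
A minor third is 3 semitones; 3 semitones down from Fb5 gives Db5.

D flat 5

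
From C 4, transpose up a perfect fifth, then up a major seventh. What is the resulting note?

F sharp 5

C4 up a perfect fifth → G4 (7 semitones).
A major seventh up from G4 is F#5.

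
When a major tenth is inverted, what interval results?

minor sixth

First reduce the compound major tenth to its simple form, a major third.
The rule of nine gives the new number: 9 − 3 = 6, so a third becomes a sixth.
Quality inverts too: major becomes minor. That makes the inversion a minor sixth.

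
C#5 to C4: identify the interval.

A8

Descending from C#5 to C4 is the same interval as ascending C4 to C#5.
C to C is the same letter name, plus an octave: an octave.
The perfect octave is 12 semitones; here we have 13, one semitone wider: augmented.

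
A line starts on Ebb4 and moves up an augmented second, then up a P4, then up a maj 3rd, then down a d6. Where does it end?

F##4

An augmented second up from Ebb4 is F4.
A perfect fourth up from F4 is Bb4.
Up a major third from Bb4: D5 (4 semitones up).
D5 down a diminished sixth → F##4 (7 semitones).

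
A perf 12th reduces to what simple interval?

P5

Each octave removed subtracts seven from the number: 12 − 7 = 5.
Quality carries through unchanged, so the simple form is a perfect fifth.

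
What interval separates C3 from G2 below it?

Descending from C3 to G2 is the same interval as ascending G2 to C3.
G to C spans four letter names (G-A-B-C), so the interval is some kind of fourth.
Counting semitones, G2→C3 is 5, which is the perfect fourth.

P4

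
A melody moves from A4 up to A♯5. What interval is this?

A to A is the same letter name, plus an octave, so the interval is some kind of octave.
The perfect octave is 12 semitones; here we have 13, one semitone wider: augmented.

augmented octave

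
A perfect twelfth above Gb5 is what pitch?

Db7

Counting five letter names plus an octave up from G lands on D.
A perfect twelfth is 19 semitones; 19 semitones up from Gb5 gives Db7.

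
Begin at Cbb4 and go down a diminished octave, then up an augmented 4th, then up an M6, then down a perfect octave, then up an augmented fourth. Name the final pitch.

A diminished octave down from Cbb4 is Cb3.
Up an augmented fourth from Cb3: F3 (6 semitones up).
A major sixth up from F3 is D4.
D4 down a perfect octave → D3 (12 semitones).
D3 up an augmented fourth → G#3 (6 semitones).

G#3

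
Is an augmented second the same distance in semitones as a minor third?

Both span 3 semitones: an augmented second and a minor third are the same chromatic distance.

Yes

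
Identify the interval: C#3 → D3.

m2

C to D spans two letter names (C-D): a second.
C#3 to D3 is 1 semitone, a half step short of the major second (2), so this is minor.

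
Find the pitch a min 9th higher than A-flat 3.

B-double-flat 4

Two letters up from A (plus an octave) reaches B.
Moving 13 semitones up from Ab3 (the size of a minor ninth) reaches Bbb4.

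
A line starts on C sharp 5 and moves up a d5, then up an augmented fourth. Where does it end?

C sharp 6

A diminished fifth up from C#5 is G5.
An augmented fourth up from G5 is C#6.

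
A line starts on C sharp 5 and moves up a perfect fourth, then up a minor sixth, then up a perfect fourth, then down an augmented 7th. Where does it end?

A double-flat 5

Up a perfect fourth from C#5: F#5 (5 semitones up).
F#5 up a minor sixth → D6 (8 semitones).
Up a perfect fourth from D6: G6 (5 semitones up).
G6 down an augmented seventh → Abb5 (12 semitones).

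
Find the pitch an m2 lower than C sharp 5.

Two letter names down from C: B.
A minor second is 1 semitone; 1 semitone down from C#5 gives B#4.

B sharp 4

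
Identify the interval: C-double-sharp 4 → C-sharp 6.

d15

C to C is the same letter name, plus 2 octaves: a fifteenth.
C##4 to C#6 spans 23 semitones — one semitone narrower than the perfect fifteenth (24) — giving a diminished fifteenth.
(Equivalently, a compound diminished octave: a diminished octave plus an octave.)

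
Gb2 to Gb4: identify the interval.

G to G is the same letter name, plus 2 octaves — that makes it a fifteenth of some quality.
The perfect fifteenth spans 24 semitones, and Gb2 to Gb4 is exactly 24 semitones — so this is a perfect fifteenth.
(Equivalently, a compound perfect octave: a perfect octave plus an octave.)

P15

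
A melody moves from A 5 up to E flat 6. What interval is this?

A to E spans five letter names (A-B-C-D-E), so the interval is some kind of fifth.
A5 to Eb6 spans 6 semitones — one semitone narrower than the perfect fifth (7) — giving a diminished fifth.

d5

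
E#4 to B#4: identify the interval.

E to B spans five letter names (E-F-G-A-B) — that makes it a fifth of some quality.
E#4 to B#4 is 7 semitones, matching the perfect fifth exactly, so the quality is perfect.

perfect fifth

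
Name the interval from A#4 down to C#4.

major 6th

Descending from A#4 to C#4 is the same interval as ascending C#4 to A#4.
C to A spans six letter names (C-D-E-F-G-A): a sixth.
The major sixth spans 9 semitones, and C#4 to A#4 is exactly 9 semitones — so this is a major sixth.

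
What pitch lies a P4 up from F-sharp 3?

Counting four letter names up from F lands on B.
A perfect fourth spans 5 semitones, so from F#3 the target pitch is B3.

B 3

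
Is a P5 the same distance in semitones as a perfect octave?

No

7 semitones (perfect fifth) vs 12 semitones (perfect octave): not equal.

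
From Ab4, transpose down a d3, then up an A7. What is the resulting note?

A diminished third down from Ab4 is F#4.
Up an augmented seventh from F#4: E##5 (12 semitones up).

E##5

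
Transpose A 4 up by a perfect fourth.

Four letter names up from A: D.
Moving 5 semitones up from A4 (the size of a perfect fourth) reaches D5.

D 5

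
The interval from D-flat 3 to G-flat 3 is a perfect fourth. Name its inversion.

perfect 5th

Inverted interval numbers add to nine, so a fourth pairs with a fifth (4 + 5 = 9).
The quality also flips — perfect stays perfect — giving a perfect fifth.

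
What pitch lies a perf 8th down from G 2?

G 1

An octave keeps the letter name G, an octave down from G.
A perfect octave spans 12 semitones, so from G2 the target pitch is G1.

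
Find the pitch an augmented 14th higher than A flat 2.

Counting seven letter names plus an octave up from A lands on G.
An augmented fourteenth is 24 semitones; 24 semitones up from Ab2 gives G#4.

G sharp 4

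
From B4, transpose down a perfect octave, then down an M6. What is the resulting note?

D3

Down a perfect octave from B4: B3 (12 semitones down).
Down a major sixth from B3: D3 (9 semitones down).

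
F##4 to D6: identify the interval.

diminished 13th

F to D spans six letter names (F-G-A-B-C-D), plus an octave: a thirteenth.
A major thirteenth would be 21 semitones; F##4 to D6 is 19, two semitones narrower, so the interval is diminished.
(Equivalently, a compound diminished sixth: a diminished sixth plus an octave.)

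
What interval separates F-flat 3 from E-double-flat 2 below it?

Descending from Fb3 to Ebb2 is the same interval as ascending Ebb2 to Fb3.
E to F spans two letter names (E-F), plus an octave, so the interval is some kind of ninth.
The major ninth spans 14 semitones, and Ebb2 to Fb3 is exactly 14 semitones — so this is a major ninth.
(Equivalently, a compound major second: a major second plus an octave.)

major ninth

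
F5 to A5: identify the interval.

F to A spans three letter names (F-G-A) — that makes it a third of some quality.
Counting semitones, F5→A5 is 4, which is the major third.

major third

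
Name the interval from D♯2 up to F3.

D to F spans three letter names (D-E-F), plus an octave: a tenth.
A major tenth would be 16 semitones; D#2 to F3 is 14, two semitones narrower, so the interval is diminished.
(Equivalently, a compound diminished third: a diminished third plus an octave.)

diminished 10th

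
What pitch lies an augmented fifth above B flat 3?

The fifth takes the letter from B up to F.
An augmented fifth spans 8 semitones, so from Bb3 the target pitch is F#4.

F sharp 4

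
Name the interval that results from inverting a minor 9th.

major 7th

First reduce the compound minor ninth to its simple form, a minor second.
Interval numbers invert to sum to nine: 2 + 7 = 9, so a second inverts to a seventh.
And minor becomes major under inversion, so we get a major seventh.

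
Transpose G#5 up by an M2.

Two letter names up from G: A.
A major second spans 2 semitones, so from G#5 the target pitch is A#5.

A#5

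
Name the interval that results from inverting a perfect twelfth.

perfect fourth

First reduce the compound perfect twelfth to its simple form, a perfect fifth.
Inverted interval numbers add to nine, so a fifth pairs with a fourth (5 + 4 = 9).
The quality also flips — perfect stays perfect — giving a perfect fourth.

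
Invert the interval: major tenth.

m6

First reduce the compound major tenth to its simple form, a major third.
Inverted interval numbers add to nine, so a third pairs with a sixth (3 + 6 = 9).
The quality also flips — major becomes minor — giving a minor sixth.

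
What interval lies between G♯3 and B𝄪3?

augmented third

G to B spans three letter names (G-A-B), so the interval is some kind of third.
G#3 to B##3 spans 5 semitones — one semitone wider than the major third (4) — giving an augmented third.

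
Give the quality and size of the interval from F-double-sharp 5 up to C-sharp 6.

F to C spans five letter names (F-G-A-B-C), so the interval is some kind of fifth.
A perfect fifth would be 7 semitones; F##5 to C#6 is 6, one semitone narrower, so the interval is diminished.

diminished fifth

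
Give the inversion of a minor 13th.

First reduce the compound minor thirteenth to its simple form, a minor sixth.
Inverted interval numbers add to nine, so a sixth pairs with a third (6 + 3 = 9).
And minor becomes major under inversion, so we get a major third.

major 3rd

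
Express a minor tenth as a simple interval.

Each octave removed subtracts seven from the number: 10 − 7 = 3.
So a minor tenth is an octave plus a minor third. The quality is unchanged.

minor third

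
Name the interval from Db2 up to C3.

D to C spans seven letter names (D-E-F-G-A-B-C), so the interval is some kind of seventh.
Db2 to C3 is 11 semitones, matching the major seventh exactly, so the quality is major.

major seventh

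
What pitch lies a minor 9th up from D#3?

The ninth's letter: D up two letter names plus an octave → E.
A minor ninth is 13 semitones; 13 semitones up from D#3 gives E4.

E4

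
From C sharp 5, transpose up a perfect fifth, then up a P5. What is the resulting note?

D sharp 6

A perfect fifth up from C#5 is G#5.
G#5 up a perfect fifth → D#6 (7 semitones).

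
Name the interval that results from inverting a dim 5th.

A4

Interval numbers invert to sum to nine: 5 + 4 = 9, so a fifth inverts to a fourth.
The quality also flips — diminished becomes augmented — giving an augmented fourth.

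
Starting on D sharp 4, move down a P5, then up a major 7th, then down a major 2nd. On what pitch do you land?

E sharp 4

A perfect fifth down from D#4 is G#3.
Up a major seventh from G#3: F##4 (11 semitones up).
F##4 down a major second → E#4 (2 semitones).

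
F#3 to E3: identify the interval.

M2

Descending from F#3 to E3 is the same interval as ascending E3 to F#3.
E to F spans two letter names (E-F) — that makes it a second of some quality.
Counting semitones, E3→F#3 is 2, which is the major second.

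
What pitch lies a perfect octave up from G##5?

G##6

For an octave the letter name doesn't change: still G, an octave up.
A perfect octave spans 12 semitones, so from G##5 the target pitch is G##6.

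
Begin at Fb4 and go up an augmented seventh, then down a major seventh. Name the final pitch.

Fb4 up an augmented seventh → E5 (12 semitones).
E5 down a major seventh → F4 (11 semitones).

F4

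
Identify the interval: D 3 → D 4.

perfect 8th

D to D is the same letter name, plus an octave — that makes it an octave of some quality.
D3 to D4 is 12 semitones, matching the perfect octave exactly, so the quality is perfect.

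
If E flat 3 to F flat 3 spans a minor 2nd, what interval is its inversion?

The rule of nine gives the new number: 9 − 2 = 7, so a second becomes a seventh.
Quality inverts too: minor becomes major. That makes the inversion a major seventh.

major 7th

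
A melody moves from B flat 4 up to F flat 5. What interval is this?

B to F spans five letter names (B-C-D-E-F), so the interval is some kind of fifth.
A perfect fifth would be 7 semitones; Bb4 to Fb5 is 6, one semitone narrower, so the interval is diminished.

diminished 5th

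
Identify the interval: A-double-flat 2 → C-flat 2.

minor sixth

Descending from Abb2 to Cb2 is the same interval as ascending Cb2 to Abb2.
C to A spans six letter names (C-D-E-F-G-A), so the interval is some kind of sixth.
Cb2 to Abb2 is 8 semitones, a half step short of the major sixth (9), so this is minor.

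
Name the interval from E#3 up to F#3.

minor 2nd

E to F spans two letter names (E-F) — that makes it a second of some quality.
At 1 semitone, E#3→F#3 falls one short of a major second: minor.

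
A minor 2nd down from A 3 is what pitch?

G sharp 3

Two letter names down from A: G.
Moving 1 semitone down from A3 (the size of a minor second) reaches G#3.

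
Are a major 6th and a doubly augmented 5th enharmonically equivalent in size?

A major sixth spans 9 semitones, and a doubly augmented fifth also spans 9 semitones — they're enharmonic.

Yes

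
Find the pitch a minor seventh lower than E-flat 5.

F 4

Seven letter names down from E: F.
A minor seventh is 10 semitones; 10 semitones down from Eb5 gives F4.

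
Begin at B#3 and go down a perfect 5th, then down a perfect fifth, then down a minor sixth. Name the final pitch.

B#3 down a perfect fifth → E#3 (7 semitones).
A perfect fifth down from E#3 is A#2.
Down a minor sixth from A#2: C##2 (8 semitones down).

C##2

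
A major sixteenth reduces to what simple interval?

major 2nd

Take out 2 octaves (14 from the number): 16 − 14 = 2.
So a major sixteenth is 2 octaves plus a major second. The quality is unchanged.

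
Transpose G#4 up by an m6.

The sixth takes the letter from G up to E.
A minor sixth is 8 semitones; 8 semitones up from G#4 gives E5.

E5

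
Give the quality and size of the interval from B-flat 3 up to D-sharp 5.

A10

B to D spans three letter names (B-C-D), plus an octave — that makes it a tenth of some quality.
Bb3 to D#5 spans 17 semitones — one semitone wider than the major tenth (16) — giving an augmented tenth.
(Equivalently, a compound augmented third: an augmented third plus an octave.)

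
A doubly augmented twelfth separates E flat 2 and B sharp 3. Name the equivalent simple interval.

doubly augmented 5th

Subtracting seven from the interval number removes an octave: 12 − 7 = 5.
That makes a doubly augmented twelfth a compound doubly augmented fifth — an octave plus a doubly augmented fifth.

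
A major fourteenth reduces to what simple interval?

major 7th

Subtracting seven from the interval number removes an octave: 14 − 7 = 7.
That makes a major fourteenth a compound major seventh — an octave plus a major seventh.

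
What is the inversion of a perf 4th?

Interval numbers invert to sum to nine: 4 + 5 = 9, so a fourth inverts to a fifth.
The quality also flips — perfect stays perfect — giving a perfect fifth.

perfect fifth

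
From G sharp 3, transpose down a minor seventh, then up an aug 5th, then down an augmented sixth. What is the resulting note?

G sharp 2

G#3 down a minor seventh → A#2 (10 semitones).
A#2 up an augmented fifth → E##3 (8 semitones).
Down an augmented sixth from E##3: G#2 (10 semitones down).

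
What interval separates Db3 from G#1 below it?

dd12

Descending from Db3 to G#1 is the same interval as ascending G#1 to Db3.
G to D spans five letter names (G-A-B-C-D), plus an octave: a twelfth.
A perfect twelfth would be 19 semitones; G#1 to Db3 is 17, two semitones narrower, so the interval is doubly diminished.
(Equivalently, a compound doubly diminished fifth: a doubly diminished fifth plus an octave.)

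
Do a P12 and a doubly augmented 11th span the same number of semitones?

Yes

A perfect twelfth spans 19 semitones, and a doubly augmented eleventh also spans 19 semitones — they're enharmonic.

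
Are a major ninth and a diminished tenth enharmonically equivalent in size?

A major ninth spans 14 semitones, and a diminished tenth also spans 14 semitones — they're enharmonic.

Yes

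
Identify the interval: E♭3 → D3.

Descending from Eb3 to D3 is the same interval as ascending D3 to Eb3.
D to E spans two letter names (D-E) — that makes it a second of some quality.
At 1 semitone, D3→Eb3 falls one short of a major second: minor.

m2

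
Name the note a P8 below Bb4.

An octave keeps the letter name B, an octave down from B.
A perfect octave spans 12 semitones, so from Bb4 the target pitch is Bb3.

Bb3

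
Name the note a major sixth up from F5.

D6

The sixth takes the letter from F up to D.
Moving 9 semitones up from F5 (the size of a major sixth) reaches D6.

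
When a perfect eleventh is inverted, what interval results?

First reduce the compound perfect eleventh to its simple form, a perfect fourth.
The rule of nine gives the new number: 9 − 4 = 5, so a fourth becomes a fifth.
Quality inverts too: perfect stays perfect. That makes the inversion a perfect fifth.

perfect 5th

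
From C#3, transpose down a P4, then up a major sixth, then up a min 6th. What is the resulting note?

A perfect fourth down from C#3 is G#2.
Up a major sixth from G#2: E#3 (9 semitones up).
E#3 up a minor sixth → C#4 (8 semitones).

C#4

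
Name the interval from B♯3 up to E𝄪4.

augmented 4th

B to E spans four letter names (B-C-D-E), so the interval is some kind of fourth.
A perfect fourth would be 5 semitones; B#3 to E##4 is 6, one semitone wider, so the interval is augmented.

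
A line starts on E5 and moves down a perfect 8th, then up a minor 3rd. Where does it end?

G4

E5 down a perfect octave → E4 (12 semitones).
A minor third up from E4 is G4.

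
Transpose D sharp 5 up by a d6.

B flat 5

The sixth takes the letter from D up to B.
A diminished sixth is 7 semitones; 7 semitones up from D#5 gives Bb5.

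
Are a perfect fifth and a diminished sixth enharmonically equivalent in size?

A perfect fifth = 7 semitones = a diminished sixth; enharmonically equal.

Yes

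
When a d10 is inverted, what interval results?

augmented sixth

First reduce the compound diminished tenth to its simple form, a diminished third.
Interval numbers invert to sum to nine: 3 + 6 = 9, so a third inverts to a sixth.
And diminished becomes augmented under inversion, so we get an augmented sixth.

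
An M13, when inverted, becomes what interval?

First reduce the compound major thirteenth to its simple form, a major sixth.
The rule of nine gives the new number: 9 − 6 = 3, so a sixth becomes a third.
And major becomes minor under inversion, so we get a minor third.

minor 3rd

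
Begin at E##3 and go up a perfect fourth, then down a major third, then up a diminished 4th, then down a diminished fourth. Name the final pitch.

F##3

Up a perfect fourth from E##3: A##3 (5 semitones up).
A##3 down a major third → F##3 (4 semitones).
Up a diminished fourth from F##3: B3 (4 semitones up).
B3 down a diminished fourth → F##3 (4 semitones).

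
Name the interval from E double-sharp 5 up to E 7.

E to E is the same letter name, plus 2 octaves — that makes it a fifteenth of some quality.
E##5 to E7 spans 22 semitones — two semitones narrower than the perfect fifteenth (24) — giving a doubly diminished fifteenth.
(Equivalently, a compound doubly diminished octave: a doubly diminished octave plus an octave.)

dd15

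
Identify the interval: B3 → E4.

P4

B to E spans four letter names (B-C-D-E), so the interval is some kind of fourth.
B3 to E4 is 5 semitones, matching the perfect fourth exactly, so the quality is perfect.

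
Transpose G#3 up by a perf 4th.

C#4

Counting four letter names up from G lands on C.
Moving 5 semitones up from G#3 (the size of a perfect fourth) reaches C#4.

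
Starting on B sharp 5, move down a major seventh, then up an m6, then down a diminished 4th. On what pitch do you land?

E sharp 5

A major seventh down from B#5 is C#5.
Up a minor sixth from C#5: A5 (8 semitones up).
Down a diminished fourth from A5: E#5 (4 semitones down).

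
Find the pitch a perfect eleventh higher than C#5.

F#6

The eleventh's letter: C up four letter names plus an octave → F.
A perfect eleventh is 17 semitones; 17 semitones up from C#5 gives F#6.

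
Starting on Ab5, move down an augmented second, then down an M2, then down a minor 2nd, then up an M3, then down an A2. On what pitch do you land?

Ab5 down an augmented second → Gbb5 (3 semitones).
Gbb5 down a major second → Fbb5 (2 semitones).
Down a minor second from Fbb5: Ebb5 (1 semitone down).
A major third up from Ebb5 is Gb5.
An augmented second down from Gb5 is Fbb5.

Fbb5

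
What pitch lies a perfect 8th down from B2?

B1

An octave keeps the letter name B, an octave down from B.
A perfect octave spans 12 semitones, so from B2 the target pitch is B1.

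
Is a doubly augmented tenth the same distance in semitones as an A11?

Both span 18 semitones: a doubly augmented tenth and an augmented eleventh are the same chromatic distance.

Yes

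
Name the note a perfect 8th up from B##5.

An octave keeps the letter name B, an octave up from B.
Moving 12 semitones up from B##5 (the size of a perfect octave) reaches B##6.

B##6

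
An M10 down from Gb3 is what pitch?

Ebb2

The tenth's letter: G down three letter names plus an octave → E.
A major tenth spans 16 semitones, so from Gb3 the target pitch is Ebb2.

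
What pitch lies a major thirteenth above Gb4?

Eb6

The thirteenth's letter: G up six letter names plus an octave → E.
A major thirteenth is 21 semitones; 21 semitones up from Gb4 gives Eb6.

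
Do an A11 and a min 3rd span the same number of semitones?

18 semitones (augmented eleventh) vs 3 semitones (minor third): not equal.

No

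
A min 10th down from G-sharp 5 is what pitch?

Counting three letter names plus an octave down from G lands on E.
A minor tenth spans 15 semitones, so from G#5 the target pitch is E#4.

E-sharp 4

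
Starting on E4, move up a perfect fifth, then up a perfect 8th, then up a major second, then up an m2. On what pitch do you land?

Up a perfect fifth from E4: B4 (7 semitones up).
B4 up a perfect octave → B5 (12 semitones).
B5 up a major second → C#6 (2 semitones).
Up a minor second from C#6: D6 (1 semitone up).

D6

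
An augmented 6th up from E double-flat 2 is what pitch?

C 3

Counting six letter names up from E lands on C.
Moving 10 semitones up from Ebb2 (the size of an augmented sixth) reaches C3.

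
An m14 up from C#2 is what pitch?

B3

Seven letters up from C (plus an octave) reaches B.
A minor fourteenth spans 22 semitones, so from C#2 the target pitch is B3.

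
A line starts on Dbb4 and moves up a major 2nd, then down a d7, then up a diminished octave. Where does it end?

Fb4

Up a major second from Dbb4: Ebb4 (2 semitones up).
Ebb4 down a diminished seventh → F3 (9 semitones).
Up a diminished octave from F3: Fb4 (11 semitones up).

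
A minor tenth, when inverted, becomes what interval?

First reduce the compound minor tenth to its simple form, a minor third.
The rule of nine gives the new number: 9 − 3 = 6, so a third becomes a sixth.
The quality also flips — minor becomes major — giving a major sixth.

major 6th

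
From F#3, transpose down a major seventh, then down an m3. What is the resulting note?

E2

Down a major seventh from F#3: G2 (11 semitones down).
A minor third down from G2 is E2.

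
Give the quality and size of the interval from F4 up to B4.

F to B spans four letter names (F-G-A-B): a fourth.
A perfect fourth would be 5 semitones; F4 to B4 is 6, one semitone wider, so the interval is augmented.

augmented fourth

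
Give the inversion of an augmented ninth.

diminished 7th

First reduce the compound augmented ninth to its simple form, an augmented second.
Interval numbers invert to sum to nine: 2 + 7 = 9, so a second inverts to a seventh.
Quality inverts too: augmented becomes diminished. That makes the inversion a diminished seventh.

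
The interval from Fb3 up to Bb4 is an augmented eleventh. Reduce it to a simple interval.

augmented 4th

Take out an octave (7 from the number): 11 − 7 = 4.
So an augmented eleventh is an octave plus an augmented fourth. The quality is unchanged.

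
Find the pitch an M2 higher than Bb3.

C4

Counting two letter names up from B lands on C.
A major second spans 2 semitones, so from Bb3 the target pitch is C4.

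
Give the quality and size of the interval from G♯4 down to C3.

Descending from G#4 to C3 is the same interval as ascending C3 to G#4.
C to G spans five letter names (C-D-E-F-G), plus an octave — that makes it a twelfth of some quality.
C3 to G#4 spans 20 semitones — one semitone wider than the perfect twelfth (19) — giving an augmented twelfth.
(Equivalently, a compound augmented fifth: an augmented fifth plus an octave.)

augmented twelfth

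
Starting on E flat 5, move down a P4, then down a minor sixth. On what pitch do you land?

D 4

Down a perfect fourth from Eb5: Bb4 (5 semitones down).
A minor sixth down from Bb4 is D4.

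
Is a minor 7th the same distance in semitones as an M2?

A minor seventh is 10 semitones but a major second is 2 semitones — different sizes.

No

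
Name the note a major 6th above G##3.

E##4

Six letter names up from G: E.
A major sixth spans 9 semitones, so from G##3 the target pitch is E##4.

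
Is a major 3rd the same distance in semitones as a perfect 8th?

No

A major third spans 4 semitones; a perfect octave spans 12 semitones. They differ by 8.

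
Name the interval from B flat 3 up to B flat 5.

perfect fifteenth

B to B is the same letter name, plus 2 octaves — that makes it a fifteenth of some quality.
The perfect fifteenth spans 24 semitones, and Bb3 to Bb5 is exactly 24 semitones — so this is a perfect fifteenth.
(Equivalently, a compound perfect octave: a perfect octave plus an octave.)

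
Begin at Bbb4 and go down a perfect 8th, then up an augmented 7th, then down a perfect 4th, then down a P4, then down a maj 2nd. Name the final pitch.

Bbb4 down a perfect octave → Bbb3 (12 semitones).
Up an augmented seventh from Bbb3: A4 (12 semitones up).
A4 down a perfect fourth → E4 (5 semitones).
Down a perfect fourth from E4: B3 (5 semitones down).
Down a major second from B3: A3 (2 semitones down).

A3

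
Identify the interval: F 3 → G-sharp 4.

F to G spans two letter names (F-G), plus an octave: a ninth.
The major ninth is 14 semitones; here we have 15, one semitone wider: augmented.
(Equivalently, a compound augmented second: an augmented second plus an octave.)

augmented 9th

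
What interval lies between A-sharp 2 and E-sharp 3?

perfect fifth

A to E spans five letter names (A-B-C-D-E), so the interval is some kind of fifth.
The perfect fifth spans 7 semitones, and A#2 to E#3 is exactly 7 semitones — so this is a perfect fifth.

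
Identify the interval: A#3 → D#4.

perfect fourth

A to D spans four letter names (A-B-C-D): a fourth.
The perfect fourth spans 5 semitones, and A#3 to D#4 is exactly 5 semitones — so this is a perfect fourth.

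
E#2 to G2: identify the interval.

E to G spans three letter names (E-F-G) — that makes it a third of some quality.
A major third would be 4 semitones; E#2 to G2 is 2, two semitones narrower, so the interval is diminished.

diminished 3rd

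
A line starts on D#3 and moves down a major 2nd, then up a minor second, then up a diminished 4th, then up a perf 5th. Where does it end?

D#3 down a major second → C#3 (2 semitones).
C#3 up a minor second → D3 (1 semitone).
Up a diminished fourth from D3: Gb3 (4 semitones up).
A perfect fifth up from Gb3 is Db4.

Db4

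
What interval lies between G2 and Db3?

G to D spans five letter names (G-A-B-C-D): a fifth.
The perfect fifth is 7 semitones; here we have 6, one semitone narrower: diminished.

diminished fifth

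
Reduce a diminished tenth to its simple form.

Take out an octave (7 from the number): 10 − 7 = 3.
So a diminished tenth is an octave plus a diminished third. The quality is unchanged.

diminished 3rd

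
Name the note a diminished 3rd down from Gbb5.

Eb5

Counting three letter names down from G lands on E.
Moving 2 semitones down from Gbb5 (the size of a diminished third) reaches Eb5.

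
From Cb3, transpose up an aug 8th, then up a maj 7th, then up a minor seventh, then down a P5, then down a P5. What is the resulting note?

An augmented octave up from Cb3 is C4.
C4 up a major seventh → B4 (11 semitones).
Up a minor seventh from B4: A5 (10 semitones up).
A perfect fifth down from A5 is D5.
D5 down a perfect fifth → G4 (7 semitones).

G4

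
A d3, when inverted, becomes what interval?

Inverted interval numbers add to nine, so a third pairs with a sixth (3 + 6 = 9).
And diminished becomes augmented under inversion, so we get an augmented sixth.

augmented sixth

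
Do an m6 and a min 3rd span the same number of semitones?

No

A minor sixth spans 8 semitones; a minor third spans 3 semitones. They differ by 5.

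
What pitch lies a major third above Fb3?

Ab3

Three letter names up from F: A.
A major third is 4 semitones; 4 semitones up from Fb3 gives Ab3.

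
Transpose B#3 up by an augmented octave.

B##4

The letter stays B (same as the start), shifted an octave up.
Moving 13 semitones up from B#3 (the size of an augmented octave) reaches B##4.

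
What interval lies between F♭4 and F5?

F to F is the same letter name, plus an octave, so the interval is some kind of octave.
The perfect octave is 12 semitones; here we have 13, one semitone wider: augmented.

augmented 8th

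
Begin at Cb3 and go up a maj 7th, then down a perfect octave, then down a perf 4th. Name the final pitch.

Up a major seventh from Cb3: Bb3 (11 semitones up).
Down a perfect octave from Bb3: Bb2 (12 semitones down).
Down a perfect fourth from Bb2: F2 (5 semitones down).

F2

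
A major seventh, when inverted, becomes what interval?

Interval numbers invert to sum to nine: 7 + 2 = 9, so a seventh inverts to a second.
Quality inverts too: major becomes minor. That makes the inversion a minor second.

m2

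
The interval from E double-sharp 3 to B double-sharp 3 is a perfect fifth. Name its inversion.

Inverted interval numbers add to nine, so a fifth pairs with a fourth (5 + 4 = 9).
Quality inverts too: perfect stays perfect. That makes the inversion a perfect fourth.

perfect fourth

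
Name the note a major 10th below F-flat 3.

The tenth's letter: F down three letter names plus an octave → D.
Moving 16 semitones down from Fb3 (the size of a major tenth) reaches Dbb2.

D-double-flat 2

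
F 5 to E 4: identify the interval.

Descending from F5 to E4 is the same interval as ascending E4 to F5.
E to F spans two letter names (E-F), plus an octave: a ninth.
At 13 semitones, E4→F5 falls one short of a major ninth: minor.
(Equivalently, a compound minor second: a minor second plus an octave.)

minor ninth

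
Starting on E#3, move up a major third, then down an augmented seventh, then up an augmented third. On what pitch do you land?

A major third up from E#3 is G##3.
Down an augmented seventh from G##3: A2 (12 semitones down).
Up an augmented third from A2: C##3 (5 semitones up).

C##3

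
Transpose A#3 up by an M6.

The sixth takes the letter from A up to F.
A major sixth is 9 semitones; 9 semitones up from A#3 gives F##4.

F##4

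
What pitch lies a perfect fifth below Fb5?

Bbb4

The fifth takes the letter from F down to B.
A perfect fifth spans 7 semitones, so from Fb5 the target pitch is Bbb4.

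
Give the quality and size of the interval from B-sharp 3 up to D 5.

B to D spans three letter names (B-C-D), plus an octave, so the interval is some kind of tenth.
B#3 to D5 spans 14 semitones — two semitones narrower than the major tenth (16) — giving a diminished tenth.
(Equivalently, a compound diminished third: a diminished third plus an octave.)

diminished tenth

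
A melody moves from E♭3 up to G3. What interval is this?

E to G spans three letter names (E-F-G): a third.
Eb3 to G3 is 4 semitones, matching the major third exactly, so the quality is major.

major third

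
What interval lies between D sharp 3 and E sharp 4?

D to E spans two letter names (D-E), plus an octave: a ninth.
Counting semitones, D#3→E#4 is 14, which is the major ninth.
(Equivalently, a compound major second: a major second plus an octave.)

major 9th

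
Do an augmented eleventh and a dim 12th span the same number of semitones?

Yes

An augmented eleventh spans 18 semitones, and a diminished twelfth also spans 18 semitones — they're enharmonic.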